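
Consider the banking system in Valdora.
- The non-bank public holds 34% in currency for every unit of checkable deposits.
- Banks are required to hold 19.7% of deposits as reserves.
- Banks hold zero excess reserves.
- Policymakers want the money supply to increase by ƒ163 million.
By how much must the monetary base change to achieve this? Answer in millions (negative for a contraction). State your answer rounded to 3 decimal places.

The money multiplier is m = (1 + c) / (rr + c) = (1 + 0.34) / (0.197 + 0.34) ≈ 2.4953445.
ΔMB = ΔM / m = (+163) / 2.4953445 ≈ 65.3216 million.

ƒ65.322 million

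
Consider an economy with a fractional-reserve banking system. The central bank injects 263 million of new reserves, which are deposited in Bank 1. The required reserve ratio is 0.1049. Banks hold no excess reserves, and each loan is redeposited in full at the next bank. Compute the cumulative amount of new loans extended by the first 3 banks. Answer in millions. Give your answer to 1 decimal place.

Bank i lends (1 − rr)^i of the original deposit: Bank 1 lends 263·0.8951 = 235.4113, Bank 2 lends 263·0.8951² ≈ 210.7167, and so on.
Summing a geometric series: total = 263·[0.8951·(1 − 0.8951^3) / (1 − 0.8951)] ≈ 634.7404 million.

634.7 million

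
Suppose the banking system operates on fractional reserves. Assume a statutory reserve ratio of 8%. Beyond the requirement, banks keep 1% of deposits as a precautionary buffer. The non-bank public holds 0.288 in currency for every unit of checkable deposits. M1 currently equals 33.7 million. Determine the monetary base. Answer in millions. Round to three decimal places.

9.890 million

The money multiplier is m = (1 + c) / (rr + e + c) = (1 + 0.288) / (0.08 + 0.01 + 0.288) ≈ 3.407407.
MB = M / m = 33.7 / 3.407407 ≈ 9.8902 million.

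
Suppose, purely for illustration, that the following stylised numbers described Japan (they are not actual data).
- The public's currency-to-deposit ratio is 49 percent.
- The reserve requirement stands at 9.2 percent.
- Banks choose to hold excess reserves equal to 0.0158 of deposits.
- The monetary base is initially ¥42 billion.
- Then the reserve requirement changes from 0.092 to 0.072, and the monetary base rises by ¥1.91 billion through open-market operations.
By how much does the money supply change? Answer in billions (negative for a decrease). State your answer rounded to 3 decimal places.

Before: m₁ = (1 + 0.49) / (0.092 + 0.0158 + 0.49) ≈ 2.492472, MB₁ = 42, so M₁ = 2.492472 × 42 ≈ 104.6838 billion.
After: m₂ = (1 + 0.49) / (0.072 + 0.0158 + 0.49) ≈ 2.578747, MB₂ = 42 + 1.91 = 43.91, so M₂ = 2.578747 × 43.91 ≈ 113.2328 billion.
ΔM = M₂ − M₁ = 113.2328 − 104.6838 = 8.549 billion.

¥8.549 billion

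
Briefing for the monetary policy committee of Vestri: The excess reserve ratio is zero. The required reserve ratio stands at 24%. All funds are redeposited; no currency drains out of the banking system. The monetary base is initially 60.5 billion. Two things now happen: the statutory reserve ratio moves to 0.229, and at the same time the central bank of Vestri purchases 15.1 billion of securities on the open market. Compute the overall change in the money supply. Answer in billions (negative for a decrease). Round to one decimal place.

78.0 billion

Before: m₁ = 1 / (0.24) ≈ 4.1667, MB₁ = 60.5, so M₁ = 4.1667 × 60.5 ≈ 252.0853 billion.
After: m₂ = 1 / (0.229) ≈ 4.3668, MB₂ = 60.5 + 15.1 = 75.6, so M₂ = 4.3668 × 75.6 ≈ 330.1301 billion.
ΔM = M₂ − M₁ = 330.1301 − 252.0853 = 78.0448 billion.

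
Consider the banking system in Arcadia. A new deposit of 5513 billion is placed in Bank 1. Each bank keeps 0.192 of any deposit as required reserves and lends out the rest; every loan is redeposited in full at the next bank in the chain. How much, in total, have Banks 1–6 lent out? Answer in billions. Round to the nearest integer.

16745 billion

Bank i lends (1 − rr)^i of the original deposit: Bank 1 lends 5513·0.8080 = 4454.5040, Bank 2 lends 5513·0.8080² ≈ 3599.2392, and so on.
Summing a geometric series: total = 5513·[0.8080·(1 − 0.8080^6) / (1 − 0.8080)] ≈ 16744.5005 billion.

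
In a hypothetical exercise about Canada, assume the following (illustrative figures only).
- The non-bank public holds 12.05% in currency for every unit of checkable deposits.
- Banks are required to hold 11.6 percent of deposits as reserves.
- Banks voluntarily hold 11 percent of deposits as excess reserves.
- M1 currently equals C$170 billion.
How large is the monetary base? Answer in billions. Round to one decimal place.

The money multiplier is m = (1 + c) / (rr + e + c) = (1 + 0.1205) / (0.116 + 0.11 + 0.1205) ≈ 3.23377.
MB = M / m = 170 / 3.23377 ≈ 52.5702 billion.

C$52.6 billion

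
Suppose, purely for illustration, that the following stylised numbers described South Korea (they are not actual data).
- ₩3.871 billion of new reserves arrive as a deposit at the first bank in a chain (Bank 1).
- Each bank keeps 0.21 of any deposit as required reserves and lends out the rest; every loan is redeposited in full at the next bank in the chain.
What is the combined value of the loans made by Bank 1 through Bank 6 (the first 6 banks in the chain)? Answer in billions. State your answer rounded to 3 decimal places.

₩11.022 billion

Bank i lends (1 − rr)^i of the original deposit: Bank 1 lends 3.871·0.7900 ≈ 3.0581, Bank 2 lends 3.871·0.7900² ≈ 2.4159, and so on.
Summing a geometric series: total = 3.871·[0.7900·(1 − 0.7900^6) / (1 − 0.7900)] ≈ 11.0224 billion.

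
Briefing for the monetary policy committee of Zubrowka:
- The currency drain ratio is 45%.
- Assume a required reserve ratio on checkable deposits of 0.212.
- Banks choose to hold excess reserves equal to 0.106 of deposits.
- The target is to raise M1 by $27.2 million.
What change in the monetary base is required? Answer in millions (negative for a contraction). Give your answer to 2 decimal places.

$14.41 million

The money multiplier is m = (1 + c) / (rr + e + c) = (1 + 0.45) / (0.212 + 0.106 + 0.45) ≈ 1.88802.
ΔMB = ΔM / m = (+27.2) / 1.88802 ≈ 14.4066 million.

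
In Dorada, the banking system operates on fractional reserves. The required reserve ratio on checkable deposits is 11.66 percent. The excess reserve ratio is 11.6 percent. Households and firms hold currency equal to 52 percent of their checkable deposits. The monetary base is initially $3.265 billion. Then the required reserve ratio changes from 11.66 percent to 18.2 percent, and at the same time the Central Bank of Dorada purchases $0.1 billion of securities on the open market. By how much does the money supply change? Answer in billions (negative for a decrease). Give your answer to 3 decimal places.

-0.341 billion

Before: m₁ = (1 + 0.52) / (0.1166 + 0.116 + 0.52) ≈ 2.01967, MB₁ = 3.265, so M₁ = 2.01967 × 3.265 ≈ 6.5942 billion.
After: m₂ = (1 + 0.52) / (0.182 + 0.116 + 0.52) ≈ 1.85819, MB₂ = 3.265 + 0.1 = 3.365, so M₂ = 1.85819 × 3.365 ≈ 6.2528 billion.
ΔM = M₂ − M₁ = 6.2528 − 6.5942 = -0.3414 billion.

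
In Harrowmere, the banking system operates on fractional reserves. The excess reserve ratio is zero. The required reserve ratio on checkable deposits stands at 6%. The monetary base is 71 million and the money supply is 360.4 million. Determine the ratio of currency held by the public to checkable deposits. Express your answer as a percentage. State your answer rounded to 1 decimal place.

17.1%

Using m = M/MB = 360.4/71 ≈ 5.076056. From m = (1 + c)/(c + rr + e), rearranging gives 1 + c = m·(c + rr + e), so c·(1 − m) = m·(rr + e) − 1.
Hence c = [m·(rr + e) − 1]/(1 − m) = [5.076056 × (0.06 + 0) − 1] / (1 − 5.076056) ≈ 0.170615.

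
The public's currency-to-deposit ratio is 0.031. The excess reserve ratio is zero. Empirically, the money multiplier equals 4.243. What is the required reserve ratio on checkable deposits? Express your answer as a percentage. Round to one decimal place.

21.2%

Using m = 4.243. Since m = (1 + c)/(c + rr + e), the denominator satisfies c + rr + e = (1 + c)/m = (1 + 0.031) / 4.243 ≈ 0.242988.
With c = 0.031 and e = 0, the required reserve ratio on checkable deposits is 0.242988 − 0.031 − 0 = 0.211988.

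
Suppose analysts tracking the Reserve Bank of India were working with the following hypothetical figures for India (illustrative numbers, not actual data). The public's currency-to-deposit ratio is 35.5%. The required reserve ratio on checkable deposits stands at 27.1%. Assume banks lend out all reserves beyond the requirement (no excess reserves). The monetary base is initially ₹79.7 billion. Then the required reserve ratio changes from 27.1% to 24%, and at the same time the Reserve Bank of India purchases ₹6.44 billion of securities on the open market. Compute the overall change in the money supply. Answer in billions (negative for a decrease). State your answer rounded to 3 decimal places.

₹23.654 billion

Before: m₁ = (1 + 0.355) / (0.271 + 0.355) ≈ 2.164537, MB₁ = 79.7, so M₁ = 2.164537 × 79.7 ≈ 172.5136 billion.
After: m₂ = (1 + 0.355) / (0.24 + 0.355) ≈ 2.277311, MB₂ = 79.7 + 6.44 = 86.14, so M₂ = 2.277311 × 86.14 ≈ 196.1676 billion.
ΔM = M₂ − M₁ = 196.1676 − 172.5136 = 23.654 billion.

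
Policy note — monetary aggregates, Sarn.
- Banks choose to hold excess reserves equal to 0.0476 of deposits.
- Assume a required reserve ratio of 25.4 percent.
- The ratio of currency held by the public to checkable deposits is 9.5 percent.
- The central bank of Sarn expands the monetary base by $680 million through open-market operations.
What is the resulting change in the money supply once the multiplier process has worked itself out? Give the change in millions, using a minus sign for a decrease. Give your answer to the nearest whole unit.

The money multiplier is m = (1 + c) / (rr + e + c) = (1 + 0.095) / (0.254 + 0.0476 + 0.095) ≈ 2.7610.
The purchase adds 680 million of base, so ΔM = m × ΔMB = 2.7610 × (+680) = 1877.48 million.

$1877 million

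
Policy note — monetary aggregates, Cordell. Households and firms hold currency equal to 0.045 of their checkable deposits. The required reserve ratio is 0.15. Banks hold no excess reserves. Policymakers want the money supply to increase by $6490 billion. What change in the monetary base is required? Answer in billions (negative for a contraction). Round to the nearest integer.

$1211 billion

The money multiplier is m = (1 + c) / (rr + c) = (1 + 0.045) / (0.15 + 0.045) ≈ 5.35897.
ΔMB = ΔM / m = (+6490) / 5.35897 ≈ 1211.0536 billion.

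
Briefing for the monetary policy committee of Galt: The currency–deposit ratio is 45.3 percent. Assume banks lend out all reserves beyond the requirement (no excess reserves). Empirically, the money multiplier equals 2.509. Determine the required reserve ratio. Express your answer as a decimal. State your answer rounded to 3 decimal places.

Using m = 2.509. Since m = (1 + c)/(c + rr + e), the denominator satisfies c + rr + e = (1 + c)/m = (1 + 0.453) / 2.509 ≈ 0.579115.
With c = 0.453 and e = 0, the required reserve ratio is 0.579115 − 0.453 − 0 = 0.126115.

0.126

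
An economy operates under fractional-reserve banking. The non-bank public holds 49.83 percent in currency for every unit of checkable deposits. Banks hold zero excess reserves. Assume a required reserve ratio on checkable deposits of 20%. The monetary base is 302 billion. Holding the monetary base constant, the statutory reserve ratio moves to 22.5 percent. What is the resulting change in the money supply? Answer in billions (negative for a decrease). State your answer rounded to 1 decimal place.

Initially m₁ = (1 + 0.4983) / (0.2 + 0.4983) ≈ 2.14564, so M₁ = 2.14564 × 302 ≈ 647.9833 billion.
After the change m₂ = (1 + 0.4983) / (0.225 + 0.4983) ≈ 2.07148, so M₂ = 2.07148 × 302 ≈ 625.587 billion.
ΔM = M₂ − M₁ = 625.587 − 647.9833 = -22.3963 billion.

-22.4 billion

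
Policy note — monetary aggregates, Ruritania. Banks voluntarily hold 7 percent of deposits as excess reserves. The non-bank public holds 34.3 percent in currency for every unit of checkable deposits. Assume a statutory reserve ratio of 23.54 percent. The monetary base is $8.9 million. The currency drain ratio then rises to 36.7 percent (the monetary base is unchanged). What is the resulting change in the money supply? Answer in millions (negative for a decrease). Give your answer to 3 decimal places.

-0.340 million

Initially m₁ = (1 + 0.343) / (0.2354 + 0.07 + 0.343) ≈ 2.07125, so M₁ = 2.07125 × 8.9 ≈ 18.4341 million.
After the change m₂ = (1 + 0.367) / (0.2354 + 0.07 + 0.367) ≈ 2.03302, so M₂ = 2.03302 × 8.9 ≈ 18.0939 million.
ΔM = M₂ − M₁ = 18.0939 − 18.4341 = -0.3402 million.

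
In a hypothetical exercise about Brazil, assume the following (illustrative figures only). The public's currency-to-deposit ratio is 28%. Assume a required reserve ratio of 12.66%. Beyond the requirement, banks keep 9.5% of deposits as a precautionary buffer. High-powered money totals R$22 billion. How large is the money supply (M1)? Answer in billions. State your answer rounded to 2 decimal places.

The money multiplier is m = (1 + c) / (rr + e + c) = (1 + 0.28) / (0.1266 + 0.095 + 0.28) ≈ 2.55183.
So M = m × MB = 2.55183 × 22 ≈ 56.1403 billion.

R$56.14 billion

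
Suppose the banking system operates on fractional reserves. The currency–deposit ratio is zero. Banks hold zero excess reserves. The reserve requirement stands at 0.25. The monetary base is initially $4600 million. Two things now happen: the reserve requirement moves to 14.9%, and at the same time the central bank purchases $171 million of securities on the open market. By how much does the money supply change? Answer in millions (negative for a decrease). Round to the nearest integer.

$13620 million

Before: m₁ = 1 / (0.25) = 4, MB₁ = 4600, so M₁ = 4 × 4600 = 18400 million.
After: m₂ = 1 / (0.149) ≈ 6.71141, MB₂ = 4600 + 171 = 4771, so M₂ = 6.71141 × 4771 ≈ 32020.1371 million.
ΔM = M₂ − M₁ = 32020.1371 − 18400 = 13620.1371 million.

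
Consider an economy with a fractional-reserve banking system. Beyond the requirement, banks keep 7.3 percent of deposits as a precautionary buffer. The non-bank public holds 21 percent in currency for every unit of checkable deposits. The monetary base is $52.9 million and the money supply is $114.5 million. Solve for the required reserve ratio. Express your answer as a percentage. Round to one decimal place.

Using m = M/MB = 114.5/52.9 ≈ 2.164461. Since m = (1 + c)/(c + rr + e), the denominator satisfies c + rr + e = (1 + c)/m = (1 + 0.21) / 2.164461 ≈ 0.559031.
With c = 0.21 and e = 0.073, the required reserve ratio is 0.559031 − 0.21 − 0.073 = 0.276031.

27.6%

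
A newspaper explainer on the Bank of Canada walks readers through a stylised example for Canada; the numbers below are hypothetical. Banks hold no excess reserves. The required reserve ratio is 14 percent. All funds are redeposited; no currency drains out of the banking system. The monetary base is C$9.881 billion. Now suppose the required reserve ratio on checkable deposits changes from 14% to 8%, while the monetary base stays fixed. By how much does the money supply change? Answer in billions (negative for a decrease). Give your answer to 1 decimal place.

Initially m₁ = 1 / (0.14) ≈ 7.1429, so M₁ = 7.1429 × 9.881 ≈ 70.579 billion.
After the change m₂ = 1 / (0.08) = 12.5, so M₂ = 12.5 × 9.881 = 123.5125 billion.
ΔM = M₂ − M₁ = 123.5125 − 70.579 = 52.9335 billion.

C$52.9 billion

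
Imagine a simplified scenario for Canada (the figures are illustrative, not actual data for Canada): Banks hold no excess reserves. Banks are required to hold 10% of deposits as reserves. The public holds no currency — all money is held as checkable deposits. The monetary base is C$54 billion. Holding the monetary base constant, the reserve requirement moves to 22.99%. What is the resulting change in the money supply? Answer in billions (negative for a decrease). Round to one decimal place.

Initially m₁ = 1 / (0.1) = 10, so M₁ = 10 × 54 = 540 billion.
After the change m₂ = 1 / (0.2299) ≈ 4.3497, so M₂ = 4.3497 × 54 = 234.8838 billion.
ΔM = M₂ − M₁ = 234.8838 − 540 = -305.1162 billion.

-305.1 billion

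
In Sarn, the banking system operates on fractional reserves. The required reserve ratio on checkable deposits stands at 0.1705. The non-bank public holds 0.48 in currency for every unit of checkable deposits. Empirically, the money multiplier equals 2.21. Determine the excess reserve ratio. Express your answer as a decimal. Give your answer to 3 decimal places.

0.019

Using m = 2.21. Since m = (1 + c)/(c + rr + e), the denominator satisfies c + rr + e = (1 + c)/m = (1 + 0.48) / 2.21 ≈ 0.669683.
With c = 0.48 and rr = 0.1705, the excess reserve ratio is 0.669683 − 0.48 − 0.1705 = 0.019183.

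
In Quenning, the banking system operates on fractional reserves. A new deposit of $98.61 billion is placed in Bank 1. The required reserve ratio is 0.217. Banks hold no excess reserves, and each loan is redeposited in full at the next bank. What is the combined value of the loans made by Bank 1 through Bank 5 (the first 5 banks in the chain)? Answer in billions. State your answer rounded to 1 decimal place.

Bank i lends (1 − rr)^i of the original deposit: Bank 1 lends 98.61·0.7830 ≈ 77.2116, Bank 2 lends 98.61·0.7830² ≈ 60.4567, and so on.
Summing a geometric series: total = 98.61·[0.7830·(1 − 0.7830^5) / (1 − 0.7830)] ≈ 251.0934 billion.

$251.1 billion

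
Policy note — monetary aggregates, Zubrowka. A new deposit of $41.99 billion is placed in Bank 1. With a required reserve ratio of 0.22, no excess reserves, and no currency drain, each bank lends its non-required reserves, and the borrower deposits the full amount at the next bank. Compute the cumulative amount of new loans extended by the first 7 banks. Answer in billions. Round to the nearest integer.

Bank i lends (1 − rr)^i of the original deposit: Bank 1 lends 41.99·0.7800 = 32.7522, Bank 2 lends 41.99·0.7800² ≈ 25.5467, and so on.
Summing a geometric series: total = 41.99·[0.7800·(1 − 0.7800^7) / (1 − 0.7800)] ≈ 122.7231 billion.

$123 billion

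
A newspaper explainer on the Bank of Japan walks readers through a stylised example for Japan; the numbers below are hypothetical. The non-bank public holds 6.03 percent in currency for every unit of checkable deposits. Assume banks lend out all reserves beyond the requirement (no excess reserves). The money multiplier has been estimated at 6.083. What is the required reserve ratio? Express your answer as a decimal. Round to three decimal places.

0.114

Using m = 6.083. Since m = (1 + c)/(c + rr + e), the denominator satisfies c + rr + e = (1 + c)/m = (1 + 0.0603) / 6.083 ≈ 0.174305.
With c = 0.0603 and e = 0, the required reserve ratio is 0.174305 − 0.0603 − 0 = 0.114005.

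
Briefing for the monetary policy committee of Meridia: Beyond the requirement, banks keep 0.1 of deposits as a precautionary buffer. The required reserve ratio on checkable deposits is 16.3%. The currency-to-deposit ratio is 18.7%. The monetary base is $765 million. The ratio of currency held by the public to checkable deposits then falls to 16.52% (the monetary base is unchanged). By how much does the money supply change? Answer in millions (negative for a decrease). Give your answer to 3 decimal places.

Initially m₁ = (1 + 0.187) / (0.163 + 0.1 + 0.187) ≈ 2.6377778, so M₁ = 2.6377778 × 765 ≈ 2017.9 million.
After the change m₂ = (1 + 0.1652) / (0.163 + 0.1 + 0.1652) ≈ 2.7211583, so M₂ = 2.7211583 × 765 ≈ 2081.6861 million.
ΔM = M₂ − M₁ = 2081.6861 − 2017.9 = 63.7861 million.

$63.786 million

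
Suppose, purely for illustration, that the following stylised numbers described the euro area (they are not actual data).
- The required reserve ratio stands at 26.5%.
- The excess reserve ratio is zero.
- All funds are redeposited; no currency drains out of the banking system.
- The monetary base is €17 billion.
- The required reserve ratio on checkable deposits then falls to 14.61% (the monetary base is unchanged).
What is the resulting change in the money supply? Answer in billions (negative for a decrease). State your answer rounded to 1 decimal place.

Initially m₁ = 1 / (0.265) ≈ 3.7736, so M₁ = 3.7736 × 17 = 64.1512 billion.
After the change m₂ = 1 / (0.1461) ≈ 6.8446, so M₂ = 6.8446 × 17 = 116.3582 billion.
ΔM = M₂ − M₁ = 116.3582 − 64.1512 = 52.207 billion.

€52.2 billion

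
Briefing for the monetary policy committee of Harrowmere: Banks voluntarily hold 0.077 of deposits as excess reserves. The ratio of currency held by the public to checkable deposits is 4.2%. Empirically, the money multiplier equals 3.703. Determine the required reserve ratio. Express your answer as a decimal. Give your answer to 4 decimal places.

Using m = 3.703. Since m = (1 + c)/(c + rr + e), the denominator satisfies c + rr + e = (1 + c)/m = (1 + 0.042) / 3.703 ≈ 0.281393.
With c = 0.042 and e = 0.077, the required reserve ratio is 0.281393 − 0.042 − 0.077 = 0.162393.

0.1624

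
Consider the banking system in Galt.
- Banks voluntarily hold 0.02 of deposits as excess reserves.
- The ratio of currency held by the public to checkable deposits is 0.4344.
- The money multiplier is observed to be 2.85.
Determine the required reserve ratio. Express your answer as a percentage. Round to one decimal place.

Using m = 2.85. Since m = (1 + c)/(c + rr + e), the denominator satisfies c + rr + e = (1 + c)/m = (1 + 0.4344) / 2.85 ≈ 0.503298.
With c = 0.4344 and e = 0.02, the required reserve ratio is 0.503298 − 0.4344 − 0.02 = 0.048898.

4.9%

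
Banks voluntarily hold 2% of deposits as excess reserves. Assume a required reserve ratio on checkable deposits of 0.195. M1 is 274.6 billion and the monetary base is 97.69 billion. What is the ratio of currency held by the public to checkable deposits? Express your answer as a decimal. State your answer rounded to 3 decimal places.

Using m = M/MB = 274.6/97.69 ≈ 2.810933. From m = (1 + c)/(c + rr + e), rearranging gives 1 + c = m·(c + rr + e), so c·(1 − m) = m·(rr + e) − 1.
Hence c = [m·(rr + e) − 1]/(1 − m) = [2.810933 × (0.195 + 0.02) − 1] / (1 − 2.810933) ≈ 0.218478.

0.218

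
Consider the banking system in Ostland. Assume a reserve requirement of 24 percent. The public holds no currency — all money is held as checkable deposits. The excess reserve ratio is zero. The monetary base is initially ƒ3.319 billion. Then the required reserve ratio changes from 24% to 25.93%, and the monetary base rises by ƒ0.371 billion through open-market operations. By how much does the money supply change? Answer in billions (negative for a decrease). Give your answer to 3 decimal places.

ƒ0.401 billion

Before: m₁ = 1 / (0.24) ≈ 4.16667, MB₁ = 3.319, so M₁ = 4.16667 × 3.319 ≈ 13.8292 billion.
After: m₂ = 1 / (0.2593) ≈ 3.85654, MB₂ = 3.319 + 0.371 = 3.69, so M₂ = 3.85654 × 3.69 ≈ 14.2306 billion.
ΔM = M₂ − M₁ = 14.2306 − 13.8292 = 0.4014 billion.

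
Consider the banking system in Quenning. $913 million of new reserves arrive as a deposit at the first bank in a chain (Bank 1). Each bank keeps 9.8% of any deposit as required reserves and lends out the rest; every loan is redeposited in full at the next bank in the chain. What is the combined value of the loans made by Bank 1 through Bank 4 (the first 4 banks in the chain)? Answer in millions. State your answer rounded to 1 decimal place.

Bank i lends (1 − rr)^i of the original deposit: Bank 1 lends 913·0.9020 = 823.5260, Bank 2 lends 913·0.9020² ≈ 742.8205, and so on.
Summing a geometric series: total = 913·[0.9020·(1 − 0.9020^4) / (1 − 0.9020)] ≈ 2840.7322 million.

$2840.7 million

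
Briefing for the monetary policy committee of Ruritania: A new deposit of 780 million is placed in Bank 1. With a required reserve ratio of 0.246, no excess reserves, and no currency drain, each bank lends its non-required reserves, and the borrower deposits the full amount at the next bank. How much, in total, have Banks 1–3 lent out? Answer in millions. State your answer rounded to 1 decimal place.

Bank i lends (1 − rr)^i of the original deposit: Bank 1 lends 780·0.7540 = 588.1200, Bank 2 lends 780·0.7540² ≈ 443.4425, and so on.
Summing a geometric series: total = 780·[0.7540·(1 − 0.7540^3) / (1 − 0.7540)] ≈ 1365.9181 million.

1365.9 million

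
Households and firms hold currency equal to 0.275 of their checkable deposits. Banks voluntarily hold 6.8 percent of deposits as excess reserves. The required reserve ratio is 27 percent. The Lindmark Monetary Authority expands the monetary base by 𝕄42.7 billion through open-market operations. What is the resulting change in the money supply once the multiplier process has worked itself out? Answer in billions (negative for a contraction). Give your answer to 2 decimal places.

The money multiplier is m = (1 + c) / (rr + e + c) = (1 + 0.275) / (0.27 + 0.068 + 0.275) ≈ 2.07993.
The purchase adds 42.7 billion of base, so ΔM = m × ΔMB = 2.07993 × (+42.7) ≈ 88.813 billion.

𝕄88.81 billion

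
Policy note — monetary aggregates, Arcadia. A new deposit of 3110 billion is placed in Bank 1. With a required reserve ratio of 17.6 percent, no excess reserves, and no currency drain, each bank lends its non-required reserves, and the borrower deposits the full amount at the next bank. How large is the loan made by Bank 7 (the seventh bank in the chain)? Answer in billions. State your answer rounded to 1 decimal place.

Each bank lends a fraction (1 − rr) = 0.8240 of the deposit it receives, so Bank 7 receives 3110·0.8240^6 and lends 3110·0.8240^7 ≈ 802.1413 billion.

802.1 billion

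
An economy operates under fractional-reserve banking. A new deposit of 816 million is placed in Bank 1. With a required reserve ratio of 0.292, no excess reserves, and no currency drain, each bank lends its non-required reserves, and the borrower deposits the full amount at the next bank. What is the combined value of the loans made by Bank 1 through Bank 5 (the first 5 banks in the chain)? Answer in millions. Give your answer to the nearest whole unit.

1627 million

Bank i lends (1 − rr)^i of the original deposit: Bank 1 lends 816·0.7080 = 577.7280, Bank 2 lends 816·0.7080² ≈ 409.0314, and so on.
Summing a geometric series: total = 816·[0.7080·(1 − 0.7080^5) / (1 − 0.7080)] ≈ 1626.5496 million.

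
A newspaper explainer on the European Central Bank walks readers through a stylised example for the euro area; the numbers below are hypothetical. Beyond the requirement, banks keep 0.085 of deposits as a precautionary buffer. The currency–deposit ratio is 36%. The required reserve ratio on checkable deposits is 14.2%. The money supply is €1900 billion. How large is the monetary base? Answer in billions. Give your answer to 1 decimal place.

The money multiplier is m = (1 + c) / (rr + e + c) = (1 + 0.36) / (0.142 + 0.085 + 0.36) ≈ 2.316865.
MB = M / m = 1900 / 2.316865 ≈ 820.0737 billion.

€820.1 billion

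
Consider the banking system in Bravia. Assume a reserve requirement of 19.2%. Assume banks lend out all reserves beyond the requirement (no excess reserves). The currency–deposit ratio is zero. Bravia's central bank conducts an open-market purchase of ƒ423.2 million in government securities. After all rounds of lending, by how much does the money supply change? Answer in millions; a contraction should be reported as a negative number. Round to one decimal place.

The simple money multiplier is m = 1/rr = 1/0.192 ≈ 5.20833.
An open-market purchase increases the monetary base by 423.2 million, so ΔM = m × ΔMB = 5.20833 × 423.2 ≈ 2204.1653 million.

ƒ2204.2 million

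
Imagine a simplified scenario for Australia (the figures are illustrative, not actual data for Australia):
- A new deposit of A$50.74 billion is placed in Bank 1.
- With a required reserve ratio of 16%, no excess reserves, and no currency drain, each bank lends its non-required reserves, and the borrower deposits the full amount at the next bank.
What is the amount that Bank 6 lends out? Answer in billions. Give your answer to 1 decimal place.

A$17.8 billion

Each bank lends a fraction (1 − rr) = 0.8400 of the deposit it receives, so Bank 6 receives 50.74·0.8400^5 and lends 50.74·0.8400^6 ≈ 17.8249 billion.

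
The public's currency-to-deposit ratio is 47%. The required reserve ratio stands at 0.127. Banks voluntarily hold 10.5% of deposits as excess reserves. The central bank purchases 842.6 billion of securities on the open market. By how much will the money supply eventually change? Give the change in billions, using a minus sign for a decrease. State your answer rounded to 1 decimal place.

1764.4 billion

The money multiplier is m = (1 + c) / (rr + e + c) = (1 + 0.47) / (0.127 + 0.105 + 0.47) ≈ 2.09402.
The purchase adds 842.6 billion of base, so ΔM = m × ΔMB = 2.09402 × (+842.6) ≈ 1764.4213 billion.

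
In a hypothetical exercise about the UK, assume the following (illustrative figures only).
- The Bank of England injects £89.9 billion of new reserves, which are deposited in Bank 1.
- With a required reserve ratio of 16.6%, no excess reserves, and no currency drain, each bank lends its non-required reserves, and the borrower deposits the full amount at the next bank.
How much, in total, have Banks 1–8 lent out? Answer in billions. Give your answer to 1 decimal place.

Bank i lends (1 − rr)^i of the original deposit: Bank 1 lends 89.9·0.8340 = 74.9766, Bank 2 lends 89.9·0.8340² ≈ 62.5305, and so on.
Summing a geometric series: total = 89.9·[0.8340·(1 − 0.8340^8) / (1 − 0.8340)] ≈ 345.9490 billion.

£345.9 billion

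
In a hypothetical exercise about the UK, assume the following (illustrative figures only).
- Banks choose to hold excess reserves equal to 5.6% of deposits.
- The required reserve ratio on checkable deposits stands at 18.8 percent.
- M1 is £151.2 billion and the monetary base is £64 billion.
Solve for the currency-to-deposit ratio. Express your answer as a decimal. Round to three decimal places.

Using m = M/MB = 151.2/64 = 2.362500. From m = (1 + c)/(c + rr + e), rearranging gives 1 + c = m·(c + rr + e), so c·(1 − m) = m·(rr + e) − 1.
Hence c = [m·(rr + e) − 1]/(1 − m) = [2.362500 × (0.188 + 0.056) − 1] / (1 − 2.362500) ≈ 0.310862.

0.311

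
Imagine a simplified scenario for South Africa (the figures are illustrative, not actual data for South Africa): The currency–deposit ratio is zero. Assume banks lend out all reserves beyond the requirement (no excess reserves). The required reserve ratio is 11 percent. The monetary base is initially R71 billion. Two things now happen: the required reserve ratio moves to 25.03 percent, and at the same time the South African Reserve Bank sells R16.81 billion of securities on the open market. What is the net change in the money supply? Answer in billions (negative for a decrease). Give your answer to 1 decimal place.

Before: m₁ = 1 / (0.11) ≈ 9.0909, MB₁ = 71, so M₁ = 9.0909 × 71 = 645.4539 billion.
After: m₂ = 1 / (0.2503) ≈ 3.9952, MB₂ = 71 − 16.81 = 54.19, so M₂ = 3.9952 × 54.19 ≈ 216.4999 billion.
ΔM = M₂ − M₁ = 216.4999 − 645.4539 = -428.954 billion.

-429.0 billion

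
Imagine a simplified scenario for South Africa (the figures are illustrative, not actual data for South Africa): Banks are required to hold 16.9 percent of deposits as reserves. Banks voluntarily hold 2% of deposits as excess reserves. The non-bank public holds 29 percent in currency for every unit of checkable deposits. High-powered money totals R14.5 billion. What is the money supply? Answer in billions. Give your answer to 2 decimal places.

The money multiplier is m = (1 + c) / (rr + e + c) = (1 + 0.29) / (0.169 + 0.02 + 0.29) ≈ 2.69311.
So M = m × MB = 2.69311 × 14.5 ≈ 39.0501 billion.

R39.05 billion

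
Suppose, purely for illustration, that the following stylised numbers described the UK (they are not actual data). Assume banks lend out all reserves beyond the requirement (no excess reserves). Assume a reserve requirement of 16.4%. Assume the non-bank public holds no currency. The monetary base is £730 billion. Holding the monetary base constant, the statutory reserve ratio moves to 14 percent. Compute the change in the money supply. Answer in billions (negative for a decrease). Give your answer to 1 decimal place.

£763.1 billion

Initially m₁ = 1 / (0.164) ≈ 6.09756, so M₁ = 6.09756 × 730 = 4451.2188 billion.
After the change m₂ = 1 / (0.14) ≈ 7.14286, so M₂ = 7.14286 × 730 = 5214.2878 billion.
ΔM = M₂ − M₁ = 5214.2878 − 4451.2188 = 763.069 billion.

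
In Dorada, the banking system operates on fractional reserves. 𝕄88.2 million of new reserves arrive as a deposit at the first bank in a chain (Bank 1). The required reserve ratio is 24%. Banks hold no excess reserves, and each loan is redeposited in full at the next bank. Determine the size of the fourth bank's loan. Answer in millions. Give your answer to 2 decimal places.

Each bank lends a fraction (1 − rr) = 0.7600 of the deposit it receives, so Bank 4 receives 88.2·0.7600^3 and lends 88.2·0.7600^4 ≈ 29.4254 million.

𝕄29.43 million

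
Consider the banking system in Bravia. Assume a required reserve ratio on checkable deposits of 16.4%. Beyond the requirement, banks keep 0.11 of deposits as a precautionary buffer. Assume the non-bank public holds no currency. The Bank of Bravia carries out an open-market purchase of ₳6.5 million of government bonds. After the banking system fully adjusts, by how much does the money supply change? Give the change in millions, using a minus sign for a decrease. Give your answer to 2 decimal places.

The money multiplier is m = 1 / (rr + e) = 1 / (0.164 + 0.11) ≈ 3.6496.
The purchase adds 6.5 million of base, so ΔM = m × ΔMB = 3.6496 × (+6.5) = 23.7224 million.

₳23.72 million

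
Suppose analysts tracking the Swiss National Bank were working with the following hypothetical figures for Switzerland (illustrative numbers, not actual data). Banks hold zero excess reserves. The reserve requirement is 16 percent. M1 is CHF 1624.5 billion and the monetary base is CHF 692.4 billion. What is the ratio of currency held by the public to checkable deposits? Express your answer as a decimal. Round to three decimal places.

Using m = M/MB = 1624.5/692.4 ≈ 2.346187. From m = (1 + c)/(c + rr + e), rearranging gives 1 + c = m·(c + rr + e), so c·(1 − m) = m·(rr + e) − 1.
Hence c = [m·(rr + e) − 1]/(1 − m) = [2.346187 × (0.16 + 0) − 1] / (1 − 2.346187) ≈ 0.463985.

0.464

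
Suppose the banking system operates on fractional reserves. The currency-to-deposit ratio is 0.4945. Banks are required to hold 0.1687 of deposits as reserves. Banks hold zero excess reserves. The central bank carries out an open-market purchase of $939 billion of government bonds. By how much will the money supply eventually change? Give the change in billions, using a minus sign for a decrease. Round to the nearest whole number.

The money multiplier is m = (1 + c) / (rr + c) = (1 + 0.4945) / (0.1687 + 0.4945) ≈ 2.2535.
The purchase adds 939 billion of base, so ΔM = m × ΔMB = 2.2535 × (+939) = 2116.0365 billion.

$2116 billion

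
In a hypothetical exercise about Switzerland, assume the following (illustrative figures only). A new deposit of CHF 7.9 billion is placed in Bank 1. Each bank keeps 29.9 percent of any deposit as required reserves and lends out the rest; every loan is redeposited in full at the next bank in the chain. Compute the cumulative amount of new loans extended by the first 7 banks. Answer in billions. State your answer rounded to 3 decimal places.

CHF 16.981 billion

Bank i lends (1 − rr)^i of the original deposit: Bank 1 lends 7.9·0.7010 = 5.5379, Bank 2 lends 7.9·0.7010² ≈ 3.8821, and so on.
Summing a geometric series: total = 7.9·[0.7010·(1 − 0.7010^7) / (1 − 0.7010)] ≈ 16.9808 billion.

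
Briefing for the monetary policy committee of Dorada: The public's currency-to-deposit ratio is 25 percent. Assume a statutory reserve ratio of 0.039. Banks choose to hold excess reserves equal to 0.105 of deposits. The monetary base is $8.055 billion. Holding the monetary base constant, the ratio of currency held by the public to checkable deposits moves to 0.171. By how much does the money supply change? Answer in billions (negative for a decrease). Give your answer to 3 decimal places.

$4.389 billion

Initially m₁ = (1 + 0.25) / (0.039 + 0.105 + 0.25) ≈ 3.17259, so M₁ = 3.17259 × 8.055 ≈ 25.5552 billion.
After the change m₂ = (1 + 0.171) / (0.039 + 0.105 + 0.171) ≈ 3.71746, so M₂ = 3.71746 × 8.055 ≈ 29.9441 billion.
ΔM = M₂ − M₁ = 29.9441 − 25.5552 = 4.3889 billion.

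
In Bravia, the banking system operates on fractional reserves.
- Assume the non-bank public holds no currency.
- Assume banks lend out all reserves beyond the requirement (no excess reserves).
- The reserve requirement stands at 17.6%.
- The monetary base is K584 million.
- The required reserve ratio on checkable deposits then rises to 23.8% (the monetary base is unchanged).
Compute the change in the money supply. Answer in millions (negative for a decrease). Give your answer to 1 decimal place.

Initially m₁ = 1 / (0.176) ≈ 5.68182, so M₁ = 5.68182 × 584 ≈ 3318.1829 million.
After the change m₂ = 1 / (0.238) ≈ 4.20168, so M₂ = 4.20168 × 584 ≈ 2453.7811 million.
ΔM = M₂ − M₁ = 2453.7811 − 3318.1829 = -864.4018 million.

-864.4 million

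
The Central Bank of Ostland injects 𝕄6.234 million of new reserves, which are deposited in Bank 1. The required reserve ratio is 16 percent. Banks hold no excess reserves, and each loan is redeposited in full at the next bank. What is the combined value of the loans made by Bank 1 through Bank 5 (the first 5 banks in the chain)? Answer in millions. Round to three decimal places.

𝕄19.041 million

Bank i lends (1 − rr)^i of the original deposit: Bank 1 lends 6.234·0.8400 ≈ 5.2366, Bank 2 lends 6.234·0.8400² ≈ 4.3987, and so on.
Summing a geometric series: total = 6.234·[0.8400·(1 − 0.8400^5) / (1 − 0.8400)] ≈ 19.0411 million.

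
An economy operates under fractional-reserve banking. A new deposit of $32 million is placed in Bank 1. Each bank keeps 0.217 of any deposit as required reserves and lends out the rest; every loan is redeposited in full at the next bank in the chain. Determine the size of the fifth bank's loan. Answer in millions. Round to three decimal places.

Each bank lends a fraction (1 − rr) = 0.7830 of the deposit it receives, so Bank 5 receives 32·0.7830^4 and lends 32·0.7830^5 ≈ 9.4180 million.

$9.418 million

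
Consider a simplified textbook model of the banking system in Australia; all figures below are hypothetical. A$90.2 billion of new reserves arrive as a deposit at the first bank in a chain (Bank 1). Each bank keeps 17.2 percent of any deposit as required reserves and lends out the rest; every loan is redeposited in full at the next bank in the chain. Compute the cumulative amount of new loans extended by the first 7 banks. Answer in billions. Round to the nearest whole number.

A$318 billion

Bank i lends (1 − rr)^i of the original deposit: Bank 1 lends 90.2·0.8280 = 74.6856, Bank 2 lends 90.2·0.8280² ≈ 61.8397, and so on.
Summing a geometric series: total = 90.2·[0.8280·(1 − 0.8280^7) / (1 − 0.8280)] ≈ 318.3620 billion.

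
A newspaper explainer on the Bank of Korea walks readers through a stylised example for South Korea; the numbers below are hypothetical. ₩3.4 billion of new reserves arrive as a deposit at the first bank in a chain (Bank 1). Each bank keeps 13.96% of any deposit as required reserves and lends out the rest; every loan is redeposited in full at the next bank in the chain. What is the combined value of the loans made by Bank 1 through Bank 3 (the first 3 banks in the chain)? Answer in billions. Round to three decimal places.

₩7.608 billion

Bank i lends (1 − rr)^i of the original deposit: Bank 1 lends 3.4·0.8604 ≈ 2.9254, Bank 2 lends 3.4·0.8604² ≈ 2.5170, and so on.
Summing a geometric series: total = 3.4·[0.8604·(1 − 0.8604^3) / (1 − 0.8604)] ≈ 7.6079 billion.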